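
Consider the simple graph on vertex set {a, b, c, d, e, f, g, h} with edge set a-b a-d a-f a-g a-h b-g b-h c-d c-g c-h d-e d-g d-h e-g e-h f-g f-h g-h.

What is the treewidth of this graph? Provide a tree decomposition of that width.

Treewidth 3.
One optimal decomposition is:
Bags: B1 = {a, d, g, h}  B2 = {d, e, g, h}  B3 = {c, d, g, h}  B4 = {a, f, g, h}  B5 = {a, b, g, h}
Tree: B1–B2, B2–B3, B1–B4, B4–B5

Every bag has size at most 4, so the width is 4 − 1 = 3 and tw(G) ≤ 3. For the lower bound, the 4 vertices {d, e, g, h} are pairwise adjacent, and any tree decomposition puts a clique entirely inside one bag — forcing width ≥ 3. Hence tw(G) = 3 exactly.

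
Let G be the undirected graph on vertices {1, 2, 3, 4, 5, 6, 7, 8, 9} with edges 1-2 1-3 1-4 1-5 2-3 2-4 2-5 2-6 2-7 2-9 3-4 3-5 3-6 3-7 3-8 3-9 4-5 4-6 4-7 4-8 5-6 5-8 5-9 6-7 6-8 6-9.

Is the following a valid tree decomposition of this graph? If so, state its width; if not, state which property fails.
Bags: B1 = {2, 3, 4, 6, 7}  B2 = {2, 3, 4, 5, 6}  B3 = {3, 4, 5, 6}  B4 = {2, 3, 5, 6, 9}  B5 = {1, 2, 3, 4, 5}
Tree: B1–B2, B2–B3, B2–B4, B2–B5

A tree decomposition must satisfy three properties: every vertex lies in some bag; for every edge, both endpoints lie together in some bag; and for every vertex, the bags containing it form a connected subtree. Here vertex 8 appears in no bag, so the decomposition is invalid.

No — vertex 8 appears in no bag.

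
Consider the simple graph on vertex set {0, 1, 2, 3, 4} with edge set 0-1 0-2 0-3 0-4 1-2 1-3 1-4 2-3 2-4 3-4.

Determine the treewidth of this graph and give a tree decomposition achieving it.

A single bag containing all 5 vertices is trivially a valid decomposition of width 4. For the lower bound, the 5 vertices {0, 1, 2, 3, 4} are pairwise adjacent, and any tree decomposition puts a clique entirely inside one bag — forcing width ≥ 4. Therefore the treewidth is 4.

Treewidth 4.
Bags: B1 = {0, 1, 2, 3, 4}
Tree: (single bag)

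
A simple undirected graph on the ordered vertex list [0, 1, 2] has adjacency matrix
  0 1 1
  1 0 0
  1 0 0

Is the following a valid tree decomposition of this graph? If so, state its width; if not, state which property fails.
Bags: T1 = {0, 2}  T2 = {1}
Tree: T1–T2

No — edge (0,1) lies in no bag.

A tree decomposition must satisfy three properties: every vertex lies in some bag; for every edge, both endpoints lie together in some bag; and for every vertex, the bags containing it form a connected subtree. Here edge (0,1) lies in no bag, so the decomposition is invalid.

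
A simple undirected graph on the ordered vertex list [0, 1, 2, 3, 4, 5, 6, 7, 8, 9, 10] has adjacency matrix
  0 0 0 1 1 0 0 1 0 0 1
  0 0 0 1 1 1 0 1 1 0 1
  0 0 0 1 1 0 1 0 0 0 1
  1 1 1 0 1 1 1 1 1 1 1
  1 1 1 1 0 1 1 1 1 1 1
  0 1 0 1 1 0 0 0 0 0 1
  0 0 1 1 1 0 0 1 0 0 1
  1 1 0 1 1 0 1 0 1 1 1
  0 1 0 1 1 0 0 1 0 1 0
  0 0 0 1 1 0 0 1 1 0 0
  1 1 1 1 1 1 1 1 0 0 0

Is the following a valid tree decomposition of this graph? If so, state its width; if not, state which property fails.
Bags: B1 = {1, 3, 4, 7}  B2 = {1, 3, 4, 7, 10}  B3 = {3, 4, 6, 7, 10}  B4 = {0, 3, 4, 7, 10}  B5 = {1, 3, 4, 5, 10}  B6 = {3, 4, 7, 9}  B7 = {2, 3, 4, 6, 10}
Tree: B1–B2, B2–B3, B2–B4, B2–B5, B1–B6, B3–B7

No — vertex 8 appears in no bag.

A tree decomposition must satisfy three properties: every vertex lies in some bag; for every edge, both endpoints lie together in some bag; and for every vertex, the bags containing it form a connected subtree. Here vertex 8 appears in no bag, so the decomposition is invalid.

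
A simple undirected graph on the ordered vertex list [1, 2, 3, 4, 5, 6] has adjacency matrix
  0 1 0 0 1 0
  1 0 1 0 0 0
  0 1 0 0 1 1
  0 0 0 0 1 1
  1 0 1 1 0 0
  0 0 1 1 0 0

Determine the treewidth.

A width-2 tree decomposition is:
Bags: B1 = {1, 2, 5}  B2 = {2, 3, 5}  B3 = {3, 4, 5}  B4 = {3, 4, 6}
Tree: B1–B2, B2–B3, B3–B4
Every bag has size at most 3, so the width is 3 − 1 = 2 and tw(G) ≤ 2. The edges 1–2–3–5–1 form a cycle, so G is not a tree and its treewidth is at least 2. Hence tw(G) = 2 exactly.

2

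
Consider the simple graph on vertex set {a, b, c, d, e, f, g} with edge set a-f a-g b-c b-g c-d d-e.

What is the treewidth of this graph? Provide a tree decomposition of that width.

Treewidth 1.
One optimal decomposition is:
Bags: B1 = {d, e}  B2 = {c, d}  B3 = {b, c}  B4 = {b, g}  B5 = {a, g}  B6 = {a, f}
Tree: B1–B2, B2–B3, B3–B4, B4–B5, B5–B6

The largest bag has 2 vertices, giving width 1; this decomposition certifies tw(G) ≤ 1. Any graph with an edge has treewidth ≥ 1, and G has the edge e–d. Combining the bounds, tw(G) = 1.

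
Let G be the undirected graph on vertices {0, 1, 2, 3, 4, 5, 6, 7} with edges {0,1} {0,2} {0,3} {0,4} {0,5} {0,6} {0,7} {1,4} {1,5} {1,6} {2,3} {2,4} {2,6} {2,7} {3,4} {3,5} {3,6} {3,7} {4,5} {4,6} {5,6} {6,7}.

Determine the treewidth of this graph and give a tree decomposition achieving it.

The largest bag has 5 vertices, giving width 4; this decomposition certifies tw(G) ≤ 4. On the other hand G contains the 5-clique {0, 1, 4, 5, 6}. A clique must lie in a single bag of any decomposition, so no decomposition can have width below 4. Combining the bounds, tw(G) = 4.

Treewidth 4.
One such decomposition:
Bags: B1 = {0, 3, 4, 5, 6}  B2 = {0, 1, 4, 5, 6}  B3 = {0, 2, 3, 4, 6}  B4 = {0, 2, 3, 6, 7}
Tree: B1–B2, B1–B3, B3–B4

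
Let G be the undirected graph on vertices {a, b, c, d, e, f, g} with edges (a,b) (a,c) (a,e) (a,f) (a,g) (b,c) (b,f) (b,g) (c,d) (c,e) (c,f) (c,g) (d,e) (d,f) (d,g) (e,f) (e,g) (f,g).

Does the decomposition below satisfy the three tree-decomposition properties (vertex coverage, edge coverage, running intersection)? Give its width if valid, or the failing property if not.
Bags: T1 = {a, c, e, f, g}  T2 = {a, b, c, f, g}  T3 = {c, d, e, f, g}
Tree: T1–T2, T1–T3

Checking the three conditions: (i) the bags cover all of {a, b, c, d, e, f, g}; (ii) for each edge, some bag contains both endpoints; (iii) the bags containing any fixed vertex form a subtree. All hold, so the decomposition is valid with width 5 − 1 = 4.

Yes; width 4.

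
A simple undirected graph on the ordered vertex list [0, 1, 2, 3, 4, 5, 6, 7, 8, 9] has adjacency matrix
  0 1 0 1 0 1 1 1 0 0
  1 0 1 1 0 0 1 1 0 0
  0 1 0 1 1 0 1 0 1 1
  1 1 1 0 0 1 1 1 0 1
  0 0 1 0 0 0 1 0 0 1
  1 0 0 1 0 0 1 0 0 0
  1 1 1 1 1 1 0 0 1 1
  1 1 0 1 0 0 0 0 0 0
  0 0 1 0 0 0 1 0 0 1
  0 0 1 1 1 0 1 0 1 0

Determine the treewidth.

3

A width-3 tree decomposition is:
Bags: B1 = {2, 3, 6, 9}  B2 = {2, 4, 6, 9}  B3 = {1, 2, 3, 6}  B4 = {2, 6, 8, 9}  B5 = {0, 1, 3, 6}  B6 = {0, 3, 5, 6}  B7 = {0, 1, 3, 7}
Tree: B1–B2, B1–B3, B1–B4, B3–B5, B5–B6, B5–B7
The largest bag has 4 vertices, giving width 3; this decomposition certifies tw(G) ≤ 3. Conversely, {0, 1, 3, 6} is a clique of size 4, and the vertices of any clique must share a bag in every tree decomposition; so some bag has ≥ 4 vertices and tw(G) ≥ 3. Hence tw(G) = 3 exactly.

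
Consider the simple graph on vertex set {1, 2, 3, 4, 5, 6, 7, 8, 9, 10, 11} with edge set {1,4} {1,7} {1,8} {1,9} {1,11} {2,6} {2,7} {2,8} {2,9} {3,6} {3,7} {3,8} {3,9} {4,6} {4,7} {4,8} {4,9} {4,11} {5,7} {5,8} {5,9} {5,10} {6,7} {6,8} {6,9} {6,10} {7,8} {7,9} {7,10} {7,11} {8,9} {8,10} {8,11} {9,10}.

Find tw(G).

A width-4 tree decomposition is:
Bags: B1 = {4, 6, 7, 8, 9}  B2 = {1, 4, 7, 8, 9}  B3 = {3, 6, 7, 8, 9}  B4 = {6, 7, 8, 9, 10}  B5 = {1, 4, 7, 8, 11}  B6 = {5, 7, 8, 9, 10}  B7 = {2, 6, 7, 8, 9}
Tree: B1–B2, B1–B3, B1–B4, B2–B5, B4–B6, B4–B7
Every bag has size at most 5, so the width is 5 − 1 = 4 and tw(G) ≤ 4. On the other hand G contains the 5-clique {1, 4, 7, 8, 9}. A clique must lie in a single bag of any decomposition, so no decomposition can have width below 4. Hence tw(G) = 4 exactly.

4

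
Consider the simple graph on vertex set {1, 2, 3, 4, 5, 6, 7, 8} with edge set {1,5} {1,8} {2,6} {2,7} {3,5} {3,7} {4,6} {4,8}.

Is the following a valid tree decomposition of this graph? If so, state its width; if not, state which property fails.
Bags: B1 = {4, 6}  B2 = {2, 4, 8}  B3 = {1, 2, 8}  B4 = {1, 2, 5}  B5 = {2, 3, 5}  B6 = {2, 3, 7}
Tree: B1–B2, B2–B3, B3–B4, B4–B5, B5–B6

No — edge (2,6) lies in no bag.

A tree decomposition must satisfy three properties: every vertex lies in some bag; for every edge, both endpoints lie together in some bag; and for every vertex, the bags containing it form a connected subtree. Here edge (2,6) lies in no bag, so the decomposition is invalid.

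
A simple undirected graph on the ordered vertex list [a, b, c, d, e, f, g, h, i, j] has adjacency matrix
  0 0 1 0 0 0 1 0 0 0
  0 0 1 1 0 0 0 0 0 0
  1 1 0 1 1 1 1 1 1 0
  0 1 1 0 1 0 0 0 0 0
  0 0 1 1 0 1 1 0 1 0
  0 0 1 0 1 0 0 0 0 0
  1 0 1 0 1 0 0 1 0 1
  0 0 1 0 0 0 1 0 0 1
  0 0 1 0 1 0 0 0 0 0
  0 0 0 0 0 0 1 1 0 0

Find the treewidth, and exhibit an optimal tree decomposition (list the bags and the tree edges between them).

Treewidth 2.
One optimal decomposition is:
Bags: B1 = {a, c, g}  B2 = {c, e, g}  B3 = {c, g, h}  B4 = {c, e, f}  B5 = {c, d, e}  B6 = {b, c, d}  B7 = {c, e, i}  B8 = {g, h, j}
Tree: B1–B2, B2–B3, B2–B4, B4–B5, B5–B6, B2–B7, B3–B8

Every bag has size at most 3, so the width is 3 − 1 = 2 and tw(G) ≤ 2. On the other hand G contains the 3-clique {g, h, j}. A clique must lie in a single bag of any decomposition, so no decomposition can have width below 2. Hence tw(G) = 2 exactly.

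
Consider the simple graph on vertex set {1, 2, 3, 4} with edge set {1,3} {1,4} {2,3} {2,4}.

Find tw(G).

A width-2 tree decomposition is:
Bags: B1 = {2, 3, 4}  B2 = {1, 3, 4}
Tree: B1–B2
Every bag has size at most 3, so the width is 3 − 1 = 2 and tw(G) ≤ 2. Since 4–2–3–1–4 is a cycle in G, G is not acyclic. Forests are exactly the graphs of treewidth ≤ 1, so tw(G) ≥ 2. Therefore the treewidth is 2.

2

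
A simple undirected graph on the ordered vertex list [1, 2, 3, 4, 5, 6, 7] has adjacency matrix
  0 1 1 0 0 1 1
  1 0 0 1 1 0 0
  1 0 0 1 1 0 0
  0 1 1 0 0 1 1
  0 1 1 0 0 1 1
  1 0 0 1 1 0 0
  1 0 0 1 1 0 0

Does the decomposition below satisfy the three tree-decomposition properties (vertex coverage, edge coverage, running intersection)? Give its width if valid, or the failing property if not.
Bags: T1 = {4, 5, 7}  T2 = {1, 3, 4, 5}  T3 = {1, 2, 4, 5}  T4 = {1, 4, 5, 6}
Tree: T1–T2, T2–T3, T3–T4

No — edge (1,7) lies in no bag.

A tree decomposition must satisfy three properties: every vertex lies in some bag; for every edge, both endpoints lie together in some bag; and for every vertex, the bags containing it form a connected subtree. Here edge (1,7) lies in no bag, so the decomposition is invalid.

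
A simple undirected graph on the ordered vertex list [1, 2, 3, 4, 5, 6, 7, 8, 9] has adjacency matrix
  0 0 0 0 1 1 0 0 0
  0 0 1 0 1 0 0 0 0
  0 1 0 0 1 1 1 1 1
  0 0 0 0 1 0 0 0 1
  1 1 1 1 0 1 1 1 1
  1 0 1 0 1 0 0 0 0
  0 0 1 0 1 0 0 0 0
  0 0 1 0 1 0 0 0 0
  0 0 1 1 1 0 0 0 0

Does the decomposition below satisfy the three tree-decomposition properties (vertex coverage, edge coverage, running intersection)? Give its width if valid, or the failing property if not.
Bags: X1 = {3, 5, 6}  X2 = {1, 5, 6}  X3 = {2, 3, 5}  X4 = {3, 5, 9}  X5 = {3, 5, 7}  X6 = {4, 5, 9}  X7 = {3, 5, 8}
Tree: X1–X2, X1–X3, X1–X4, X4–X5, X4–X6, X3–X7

Yes; width 2.

Vertex coverage: the bags together contain {1, 2, 3, 4, 5, 6, 7, 8, 9}, the full vertex set. Edge coverage: each edge of G has both endpoints in at least one bag. Running intersection: for every vertex, the bags containing it form a connected subtree. All three properties hold, so this is a valid tree decomposition of width max|bag| − 1 = 2, and hence tw(G) ≤ 2.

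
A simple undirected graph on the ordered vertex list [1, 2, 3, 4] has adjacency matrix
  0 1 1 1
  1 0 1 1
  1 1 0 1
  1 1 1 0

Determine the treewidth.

A width-3 tree decomposition is:
Bags: B1 = {1, 2, 3, 4}
Tree: (single bag)
With just one bag of size 4, the width is 4 − 1 = 3, so tw(G) ≤ 3. For the lower bound, the 4 vertices {1, 2, 3, 4} are pairwise adjacent, and any tree decomposition puts a clique entirely inside one bag — forcing width ≥ 3. Hence tw(G) = 3 exactly.

3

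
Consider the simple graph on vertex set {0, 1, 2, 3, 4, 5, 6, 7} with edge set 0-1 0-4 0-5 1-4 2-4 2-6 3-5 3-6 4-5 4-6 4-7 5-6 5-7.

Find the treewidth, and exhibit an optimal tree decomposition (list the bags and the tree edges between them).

The largest bag has 3 vertices, giving width 2; this decomposition certifies tw(G) ≤ 2. On the other hand G contains the 3-clique {3, 5, 6}. A clique must lie in a single bag of any decomposition, so no decomposition can have width below 2. Therefore the treewidth is 2.

Treewidth 2.
One optimal decomposition is:
Bags: B1 = {4, 5, 7}  B2 = {4, 5, 6}  B3 = {2, 4, 6}  B4 = {3, 5, 6}  B5 = {0, 4, 5}  B6 = {0, 1, 4}
Tree: B1–B2, B2–B3, B2–B4, B2–B5, B5–B6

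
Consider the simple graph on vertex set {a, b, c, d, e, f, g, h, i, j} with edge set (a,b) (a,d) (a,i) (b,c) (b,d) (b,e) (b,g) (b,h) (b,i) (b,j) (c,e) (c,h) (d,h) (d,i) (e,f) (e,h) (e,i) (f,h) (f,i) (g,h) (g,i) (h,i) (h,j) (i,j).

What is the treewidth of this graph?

A width-3 tree decomposition is:
Bags: B1 = {e, f, h, i}  B2 = {b, e, h, i}  B3 = {b, g, h, i}  B4 = {b, d, h, i}  B5 = {b, h, i, j}  B6 = {b, c, e, h}  B7 = {a, b, d, i}
Tree: B1–B2, B2–B3, B3–B4, B3–B5, B2–B6, B4–B7
Every bag has size at most 4, so the width is 4 − 1 = 3 and tw(G) ≤ 3. On the other hand G contains the 4-clique {e, f, h, i}. A clique must lie in a single bag of any decomposition, so no decomposition can have width below 3. Therefore the treewidth is 3.

3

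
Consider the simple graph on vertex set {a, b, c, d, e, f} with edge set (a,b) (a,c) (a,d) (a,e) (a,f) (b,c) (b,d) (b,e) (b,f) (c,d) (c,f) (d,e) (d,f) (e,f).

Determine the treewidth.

A width-4 tree decomposition is:
Bags: B1 = {a, b, c, d, f}  B2 = {a, b, d, e, f}
Tree: B1–B2
Every bag has size at most 5, so the width is 5 − 1 = 4 and tw(G) ≤ 4. For the lower bound, the 5 vertices {a, b, d, e, f} are pairwise adjacent, and any tree decomposition puts a clique entirely inside one bag — forcing width ≥ 4. Hence tw(G) = 4 exactly.

4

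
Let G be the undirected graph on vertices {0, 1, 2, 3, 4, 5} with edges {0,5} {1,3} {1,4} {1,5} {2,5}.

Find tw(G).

1

A width-1 tree decomposition is:
Bags: B1 = {0, 5}  B2 = {2, 5}  B3 = {1, 5}  B4 = {1, 4}  B5 = {1, 3}
Tree: B1–B2, B2–B3, B3–B4, B4–B5
Each bag holds 2 vertices, so the decomposition has width 1, which upper-bounds the treewidth. G has an edge, so its treewidth is at least 1. The upper and lower bounds meet at 1, so that is the treewidth.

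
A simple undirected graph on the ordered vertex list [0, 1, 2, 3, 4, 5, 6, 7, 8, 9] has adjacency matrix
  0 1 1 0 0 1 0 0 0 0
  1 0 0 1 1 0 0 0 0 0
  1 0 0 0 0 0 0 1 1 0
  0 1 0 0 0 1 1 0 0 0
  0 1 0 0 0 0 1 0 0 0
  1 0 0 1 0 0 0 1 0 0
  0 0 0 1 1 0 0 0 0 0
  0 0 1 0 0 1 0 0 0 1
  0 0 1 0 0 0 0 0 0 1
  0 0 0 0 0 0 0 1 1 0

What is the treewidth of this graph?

2

A width-2 tree decomposition is:
Bags: B1 = {1, 4, 6}  B2 = {1, 3, 6}  B3 = {0, 1, 3}  B4 = {0, 3, 5}  B5 = {0, 2, 5}  B6 = {2, 5, 7}  B7 = {2, 7, 8}  B8 = {7, 8, 9}
Tree: B1–B2, B2–B3, B3–B4, B4–B5, B5–B6, B6–B7, B7–B8
The largest bag has 3 vertices, giving width 2; this decomposition certifies tw(G) ≤ 2. Since 4–6–3–1–4 is a cycle in G, G is not acyclic. Forests are exactly the graphs of treewidth ≤ 1, so tw(G) ≥ 2. Therefore the treewidth is 2.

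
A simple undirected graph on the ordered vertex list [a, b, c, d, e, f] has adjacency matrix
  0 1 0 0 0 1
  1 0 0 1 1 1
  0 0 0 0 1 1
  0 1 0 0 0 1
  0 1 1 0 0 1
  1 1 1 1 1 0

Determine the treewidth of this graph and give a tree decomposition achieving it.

Treewidth 2.
One optimal decomposition is:
Bags: B1 = {b, e, f}  B2 = {b, d, f}  B3 = {a, b, f}  B4 = {c, e, f}
Tree: B1–B2, B1–B3, B1–B4

Each bag holds 3 vertices, so the decomposition has width 2, which upper-bounds the treewidth. For the lower bound, the 3 vertices {c, e, f} are pairwise adjacent, and any tree decomposition puts a clique entirely inside one bag — forcing width ≥ 2. Combining the bounds, tw(G) = 2.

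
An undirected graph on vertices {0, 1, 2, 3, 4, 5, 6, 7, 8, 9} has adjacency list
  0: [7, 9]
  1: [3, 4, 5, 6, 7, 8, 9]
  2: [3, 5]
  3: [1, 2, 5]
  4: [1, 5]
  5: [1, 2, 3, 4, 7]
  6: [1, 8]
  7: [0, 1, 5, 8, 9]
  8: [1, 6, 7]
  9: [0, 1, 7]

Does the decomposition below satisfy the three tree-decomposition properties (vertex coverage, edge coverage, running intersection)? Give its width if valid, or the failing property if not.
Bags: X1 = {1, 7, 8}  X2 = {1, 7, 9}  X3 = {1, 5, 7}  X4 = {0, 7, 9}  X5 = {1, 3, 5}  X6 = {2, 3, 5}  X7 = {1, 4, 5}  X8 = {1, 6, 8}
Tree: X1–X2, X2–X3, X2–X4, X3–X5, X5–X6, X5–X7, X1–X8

Yes; width 2.

Vertex coverage: the bags together contain {0, 1, 2, 3, 4, 5, 6, 7, 8, 9}, the full vertex set. Edge coverage: each edge of G has both endpoints in at least one bag. Running intersection: for every vertex, the bags containing it form a connected subtree. All three properties hold, so this is a valid tree decomposition of width max|bag| − 1 = 2, and hence tw(G) ≤ 2.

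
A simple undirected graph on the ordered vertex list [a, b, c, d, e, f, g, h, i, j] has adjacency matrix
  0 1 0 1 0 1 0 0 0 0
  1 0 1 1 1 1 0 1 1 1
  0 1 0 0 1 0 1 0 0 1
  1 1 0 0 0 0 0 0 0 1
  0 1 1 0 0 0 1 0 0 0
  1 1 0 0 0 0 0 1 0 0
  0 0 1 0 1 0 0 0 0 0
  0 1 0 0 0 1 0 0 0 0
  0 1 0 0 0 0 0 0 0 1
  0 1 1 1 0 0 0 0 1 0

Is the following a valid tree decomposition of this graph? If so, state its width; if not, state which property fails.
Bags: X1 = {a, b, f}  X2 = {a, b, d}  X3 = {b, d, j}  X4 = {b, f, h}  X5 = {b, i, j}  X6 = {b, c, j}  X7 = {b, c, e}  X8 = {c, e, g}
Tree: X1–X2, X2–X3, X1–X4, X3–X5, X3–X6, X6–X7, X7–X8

Yes; width 2.

Checking the three conditions: (i) the bags cover all of {a, b, c, d, e, f, g, h, i, j}; (ii) for each edge, some bag contains both endpoints; (iii) the bags containing any fixed vertex form a subtree. All hold, so the decomposition is valid with width 3 − 1 = 2.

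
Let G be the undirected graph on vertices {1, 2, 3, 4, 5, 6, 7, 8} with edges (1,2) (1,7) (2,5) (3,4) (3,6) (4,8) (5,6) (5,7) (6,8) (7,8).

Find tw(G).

2

A width-2 tree decomposition is:
Bags: B1 = {1, 2, 5}  B2 = {1, 5, 7}  B3 = {5, 6, 7}  B4 = {6, 7, 8}  B5 = {3, 6, 8}  B6 = {3, 4, 8}
Tree: B1–B2, B2–B3, B3–B4, B4–B5, B5–B6
Every bag has size at most 3, so the width is 3 − 1 = 2 and tw(G) ≤ 2. The edges 2–1–7–5–2 form a cycle, so G is not a tree and its treewidth is at least 2. Combining the bounds, tw(G) = 2.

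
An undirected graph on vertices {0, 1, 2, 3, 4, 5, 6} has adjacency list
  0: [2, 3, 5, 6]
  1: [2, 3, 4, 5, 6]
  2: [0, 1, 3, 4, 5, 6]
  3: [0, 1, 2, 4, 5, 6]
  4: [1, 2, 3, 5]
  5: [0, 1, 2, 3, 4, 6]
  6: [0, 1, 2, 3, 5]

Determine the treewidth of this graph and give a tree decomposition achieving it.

Treewidth 4.
One such decomposition:
Bags: B1 = {0, 2, 3, 5, 6}  B2 = {1, 2, 3, 5, 6}  B3 = {1, 2, 3, 4, 5}
Tree: B1–B2, B2–B3

Each bag holds 5 vertices, so the decomposition has width 4, which upper-bounds the treewidth. Conversely, {0, 2, 3, 5, 6} is a clique of size 5, and the vertices of any clique must share a bag in every tree decomposition; so some bag has ≥ 5 vertices and tw(G) ≥ 4. Combining the bounds, tw(G) = 4.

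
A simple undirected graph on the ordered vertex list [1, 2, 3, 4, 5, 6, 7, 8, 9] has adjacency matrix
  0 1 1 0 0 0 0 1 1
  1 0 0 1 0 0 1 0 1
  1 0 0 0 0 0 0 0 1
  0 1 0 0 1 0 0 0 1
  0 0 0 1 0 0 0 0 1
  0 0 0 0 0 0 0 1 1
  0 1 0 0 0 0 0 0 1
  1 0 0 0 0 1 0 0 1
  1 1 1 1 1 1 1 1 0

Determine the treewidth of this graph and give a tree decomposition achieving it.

Treewidth 2.
One optimal decomposition is:
Bags: B1 = {1, 2, 9}  B2 = {2, 4, 9}  B3 = {2, 7, 9}  B4 = {1, 8, 9}  B5 = {1, 3, 9}  B6 = {4, 5, 9}  B7 = {6, 8, 9}
Tree: B1–B2, B2–B3, B1–B4, B1–B5, B2–B6, B4–B7

Each bag holds 3 vertices, so the decomposition has width 2, which upper-bounds the treewidth. On the other hand G contains the 3-clique {1, 8, 9}. A clique must lie in a single bag of any decomposition, so no decomposition can have width below 2. The upper and lower bounds meet at 2, so that is the treewidth.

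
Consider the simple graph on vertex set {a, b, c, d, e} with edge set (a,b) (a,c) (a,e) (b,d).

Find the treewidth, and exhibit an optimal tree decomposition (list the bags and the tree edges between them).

The largest bag has 2 vertices, giving width 1; this decomposition certifies tw(G) ≤ 1. Since G has at least one edge (e.g. a–b), it is not an edgeless graph, so tw(G) ≥ 1. The upper and lower bounds meet at 1, so that is the treewidth.

Treewidth 1.
One optimal decomposition is:
Bags: B1 = {a, b}  B2 = {a, c}  B3 = {a, e}  B4 = {b, d}
Tree: B1–B2, B1–B3, B1–B4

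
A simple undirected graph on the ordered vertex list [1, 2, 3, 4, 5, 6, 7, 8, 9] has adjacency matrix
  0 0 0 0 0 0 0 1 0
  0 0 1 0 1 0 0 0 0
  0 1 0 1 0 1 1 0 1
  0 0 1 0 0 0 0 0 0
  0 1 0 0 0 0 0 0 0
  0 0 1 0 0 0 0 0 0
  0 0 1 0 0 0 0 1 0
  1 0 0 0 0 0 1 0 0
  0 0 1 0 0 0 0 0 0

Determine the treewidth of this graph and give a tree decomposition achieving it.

Treewidth 1.
One such decomposition:
Bags: B1 = {3, 7}  B2 = {7, 8}  B3 = {3, 4}  B4 = {3, 9}  B5 = {2, 3}  B6 = {2, 5}  B7 = {3, 6}  B8 = {1, 8}
Tree: B1–B2, B1–B3, B3–B4, B1–B5, B5–B6, B5–B7, B2–B8

Each bag holds 2 vertices, so the decomposition has width 1, which upper-bounds the treewidth. Any graph with an edge has treewidth ≥ 1, and G has the edge 7–3. Hence tw(G) = 1 exactly.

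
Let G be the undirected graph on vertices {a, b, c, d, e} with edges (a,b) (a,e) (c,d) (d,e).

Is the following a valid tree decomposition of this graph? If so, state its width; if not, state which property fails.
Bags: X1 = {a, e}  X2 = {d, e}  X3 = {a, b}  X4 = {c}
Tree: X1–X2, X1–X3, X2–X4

No — edge (d,c) lies in no bag.

A tree decomposition must satisfy three properties: every vertex lies in some bag; for every edge, both endpoints lie together in some bag; and for every vertex, the bags containing it form a connected subtree. Here edge (d,c) lies in no bag, so the decomposition is invalid.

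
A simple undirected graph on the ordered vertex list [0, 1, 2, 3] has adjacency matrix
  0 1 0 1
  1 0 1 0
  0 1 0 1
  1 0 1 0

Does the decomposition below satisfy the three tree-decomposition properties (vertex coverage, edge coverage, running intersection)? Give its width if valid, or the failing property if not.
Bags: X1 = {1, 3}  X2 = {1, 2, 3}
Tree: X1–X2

A tree decomposition must satisfy three properties: every vertex lies in some bag; for every edge, both endpoints lie together in some bag; and for every vertex, the bags containing it form a connected subtree. Here vertex 0 appears in no bag, so the decomposition is invalid.

No — vertex 0 appears in no bag.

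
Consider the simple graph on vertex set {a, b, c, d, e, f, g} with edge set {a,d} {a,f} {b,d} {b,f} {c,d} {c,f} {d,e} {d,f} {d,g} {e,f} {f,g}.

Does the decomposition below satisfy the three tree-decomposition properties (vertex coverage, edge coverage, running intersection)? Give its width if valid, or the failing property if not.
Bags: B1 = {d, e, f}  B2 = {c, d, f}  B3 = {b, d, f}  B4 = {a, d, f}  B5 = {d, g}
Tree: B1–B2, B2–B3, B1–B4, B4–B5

A tree decomposition must satisfy three properties: every vertex lies in some bag; for every edge, both endpoints lie together in some bag; and for every vertex, the bags containing it form a connected subtree. Here edge (f,g) lies in no bag, so the decomposition is invalid.

No — edge (f,g) lies in no bag.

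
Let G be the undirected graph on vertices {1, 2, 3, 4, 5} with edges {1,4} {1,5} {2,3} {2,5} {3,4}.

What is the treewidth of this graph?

2

A width-2 tree decomposition is:
Bags: B1 = {1, 4, 5}  B2 = {2, 4, 5}  B3 = {2, 3, 4}
Tree: B1–B2, B2–B3
Every bag has size at most 3, so the width is 3 − 1 = 2 and tw(G) ≤ 2. The edges 4–1–5–2–3–4 form a cycle, so G is not a tree and its treewidth is at least 2. The upper and lower bounds meet at 2, so that is the treewidth.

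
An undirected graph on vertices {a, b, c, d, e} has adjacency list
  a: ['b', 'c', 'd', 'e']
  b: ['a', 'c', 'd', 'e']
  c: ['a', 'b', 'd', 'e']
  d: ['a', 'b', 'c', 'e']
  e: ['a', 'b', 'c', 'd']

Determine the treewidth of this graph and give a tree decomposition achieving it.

Treewidth 4.
Bags: B1 = {a, b, c, d, e}
Tree: (single bag)

With just one bag of size 5, the width is 5 − 1 = 4, so tw(G) ≤ 4. Conversely, {a, b, c, d, e} is a clique of size 5, and the vertices of any clique must share a bag in every tree decomposition; so some bag has ≥ 5 vertices and tw(G) ≥ 4. Hence tw(G) = 4 exactly.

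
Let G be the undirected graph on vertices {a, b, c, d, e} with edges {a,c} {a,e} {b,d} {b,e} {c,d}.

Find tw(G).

A width-2 tree decomposition is:
Bags: B1 = {b, d, e}  B2 = {c, d, e}  B3 = {a, c, e}
Tree: B1–B2, B2–B3
Each bag holds 3 vertices, so the decomposition has width 2, which upper-bounds the treewidth. The edges e–b–d–c–a–e form a cycle, so G is not a tree and its treewidth is at least 2. The upper and lower bounds meet at 2, so that is the treewidth.

2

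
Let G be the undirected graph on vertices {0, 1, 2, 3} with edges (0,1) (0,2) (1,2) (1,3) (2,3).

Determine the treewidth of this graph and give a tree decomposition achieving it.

Treewidth 2.
Bags: B1 = {0, 1, 2}  B2 = {1, 2, 3}
Tree: B1–B2

Each bag holds 3 vertices, so the decomposition has width 2, which upper-bounds the treewidth. On the other hand G contains the 3-clique {0, 1, 2}. A clique must lie in a single bag of any decomposition, so no decomposition can have width below 2. Hence tw(G) = 2 exactly.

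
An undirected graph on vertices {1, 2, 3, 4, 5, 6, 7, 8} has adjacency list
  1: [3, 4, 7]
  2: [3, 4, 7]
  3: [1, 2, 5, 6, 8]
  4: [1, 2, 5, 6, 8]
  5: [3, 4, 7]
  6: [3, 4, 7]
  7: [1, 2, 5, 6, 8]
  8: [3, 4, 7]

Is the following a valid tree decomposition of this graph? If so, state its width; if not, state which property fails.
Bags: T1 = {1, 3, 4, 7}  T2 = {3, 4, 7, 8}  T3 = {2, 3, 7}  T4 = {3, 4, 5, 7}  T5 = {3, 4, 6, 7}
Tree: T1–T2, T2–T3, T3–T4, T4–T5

A tree decomposition must satisfy three properties: every vertex lies in some bag; for every edge, both endpoints lie together in some bag; and for every vertex, the bags containing it form a connected subtree. Here edge (4,2) lies in no bag, so the decomposition is invalid.

No — edge (4,2) lies in no bag.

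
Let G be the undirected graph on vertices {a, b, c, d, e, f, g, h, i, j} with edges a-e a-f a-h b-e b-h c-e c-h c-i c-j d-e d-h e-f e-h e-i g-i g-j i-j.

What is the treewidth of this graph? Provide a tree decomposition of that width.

Each bag holds 3 vertices, so the decomposition has width 2, which upper-bounds the treewidth. For the lower bound, the 3 vertices {g, i, j} are pairwise adjacent, and any tree decomposition puts a clique entirely inside one bag — forcing width ≥ 2. Hence tw(G) = 2 exactly.

Treewidth 2.
One such decomposition:
Bags: B1 = {c, e, i}  B2 = {c, e, h}  B3 = {a, e, h}  B4 = {c, i, j}  B5 = {g, i, j}  B6 = {a, e, f}  B7 = {d, e, h}  B8 = {b, e, h}
Tree: B1–B2, B2–B3, B1–B4, B4–B5, B3–B6, B3–B7, B3–B8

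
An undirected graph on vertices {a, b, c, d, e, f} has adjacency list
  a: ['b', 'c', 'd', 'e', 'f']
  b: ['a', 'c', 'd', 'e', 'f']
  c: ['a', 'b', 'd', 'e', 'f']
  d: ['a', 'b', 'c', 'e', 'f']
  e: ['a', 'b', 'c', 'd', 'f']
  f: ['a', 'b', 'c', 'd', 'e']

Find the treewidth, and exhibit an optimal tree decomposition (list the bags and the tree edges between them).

With just one bag of size 6, the width is 6 − 1 = 5, so tw(G) ≤ 5. For the lower bound, the 6 vertices {a, b, c, d, e, f} are pairwise adjacent, and any tree decomposition puts a clique entirely inside one bag — forcing width ≥ 5. Hence tw(G) = 5 exactly.

Treewidth 5.
One such decomposition:
Bags: B1 = {a, b, c, d, e, f}
Tree: (single bag)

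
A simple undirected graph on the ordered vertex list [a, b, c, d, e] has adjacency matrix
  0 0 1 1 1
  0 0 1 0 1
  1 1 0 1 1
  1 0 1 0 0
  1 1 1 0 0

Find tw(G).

2

A width-2 tree decomposition is:
Bags: B1 = {a, c, d}  B2 = {a, c, e}  B3 = {b, c, e}
Tree: B1–B2, B2–B3
Every bag has size at most 3, so the width is 3 − 1 = 2 and tw(G) ≤ 2. Conversely, {a, c, d} is a clique of size 3, and the vertices of any clique must share a bag in every tree decomposition; so some bag has ≥ 3 vertices and tw(G) ≥ 2. The upper and lower bounds meet at 2, so that is the treewidth.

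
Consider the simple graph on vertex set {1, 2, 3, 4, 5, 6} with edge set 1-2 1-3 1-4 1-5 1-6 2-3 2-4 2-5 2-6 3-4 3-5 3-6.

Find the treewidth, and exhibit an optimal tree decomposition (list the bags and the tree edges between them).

Treewidth 3.
Bags: B1 = {1, 2, 3, 4}  B2 = {1, 2, 3, 5}  B3 = {1, 2, 3, 6}
Tree: B1–B2, B2–B3

Each bag holds 4 vertices, so the decomposition has width 3, which upper-bounds the treewidth. For the lower bound, the 4 vertices {1, 2, 3, 4} are pairwise adjacent, and any tree decomposition puts a clique entirely inside one bag — forcing width ≥ 3. Therefore the treewidth is 3.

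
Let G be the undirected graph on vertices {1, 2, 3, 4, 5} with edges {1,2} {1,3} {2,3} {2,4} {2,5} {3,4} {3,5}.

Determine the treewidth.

A width-2 tree decomposition is:
Bags: B1 = {2, 3, 4}  B2 = {2, 3, 5}  B3 = {1, 2, 3}
Tree: B1–B2, B1–B3
Each bag holds 3 vertices, so the decomposition has width 2, which upper-bounds the treewidth. For the lower bound, the 3 vertices {1, 2, 3} are pairwise adjacent, and any tree decomposition puts a clique entirely inside one bag — forcing width ≥ 2. Hence tw(G) = 2 exactly.

2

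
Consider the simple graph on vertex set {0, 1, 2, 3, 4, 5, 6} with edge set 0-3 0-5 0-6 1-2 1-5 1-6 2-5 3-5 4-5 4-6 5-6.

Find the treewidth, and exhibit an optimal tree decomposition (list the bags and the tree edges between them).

Treewidth 2.
One such decomposition:
Bags: B1 = {1, 5, 6}  B2 = {4, 5, 6}  B3 = {0, 5, 6}  B4 = {1, 2, 5}  B5 = {0, 3, 5}
Tree: B1–B2, B2–B3, B1–B4, B3–B5

The largest bag has 3 vertices, giving width 2; this decomposition certifies tw(G) ≤ 2. Conversely, {1, 2, 5} is a clique of size 3, and the vertices of any clique must share a bag in every tree decomposition; so some bag has ≥ 3 vertices and tw(G) ≥ 2. Hence tw(G) = 2 exactly.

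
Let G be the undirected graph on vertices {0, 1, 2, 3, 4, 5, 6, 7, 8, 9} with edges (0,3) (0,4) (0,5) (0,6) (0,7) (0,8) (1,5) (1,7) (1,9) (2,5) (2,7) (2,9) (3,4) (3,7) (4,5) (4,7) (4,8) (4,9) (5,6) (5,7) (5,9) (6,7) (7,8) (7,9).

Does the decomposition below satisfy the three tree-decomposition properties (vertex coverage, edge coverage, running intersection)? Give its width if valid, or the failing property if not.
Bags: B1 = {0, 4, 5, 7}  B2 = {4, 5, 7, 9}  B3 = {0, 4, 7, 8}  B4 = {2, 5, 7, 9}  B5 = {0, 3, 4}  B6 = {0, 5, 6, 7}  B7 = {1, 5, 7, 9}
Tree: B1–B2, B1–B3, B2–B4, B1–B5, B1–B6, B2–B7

No — edge (7,3) lies in no bag.

A tree decomposition must satisfy three properties: every vertex lies in some bag; for every edge, both endpoints lie together in some bag; and for every vertex, the bags containing it form a connected subtree. Here edge (7,3) lies in no bag, so the decomposition is invalid.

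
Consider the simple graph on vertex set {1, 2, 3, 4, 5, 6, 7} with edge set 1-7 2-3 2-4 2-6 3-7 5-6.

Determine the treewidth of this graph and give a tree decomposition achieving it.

Treewidth 1.
Bags: B1 = {5, 6}  B2 = {2, 6}  B3 = {2, 4}  B4 = {2, 3}  B5 = {3, 7}  B6 = {1, 7}
Tree: B1–B2, B2–B3, B2–B4, B4–B5, B5–B6

The largest bag has 2 vertices, giving width 1; this decomposition certifies tw(G) ≤ 1. G has an edge, so its treewidth is at least 1. Hence tw(G) = 1 exactly.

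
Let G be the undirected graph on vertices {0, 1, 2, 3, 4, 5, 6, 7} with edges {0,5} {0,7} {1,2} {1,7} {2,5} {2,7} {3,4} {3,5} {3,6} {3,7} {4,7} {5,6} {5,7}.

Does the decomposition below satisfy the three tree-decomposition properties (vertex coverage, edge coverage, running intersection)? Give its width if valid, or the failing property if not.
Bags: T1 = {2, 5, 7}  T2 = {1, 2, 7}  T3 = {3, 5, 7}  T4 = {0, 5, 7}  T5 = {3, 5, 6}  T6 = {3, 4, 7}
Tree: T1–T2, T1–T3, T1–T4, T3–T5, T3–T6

Checking the three conditions: (i) the bags cover all of {0, 1, 2, 3, 4, 5, 6, 7}; (ii) for each edge, some bag contains both endpoints; (iii) the bags containing any fixed vertex form a subtree. All hold, so the decomposition is valid with width 3 − 1 = 2.

Yes; width 2.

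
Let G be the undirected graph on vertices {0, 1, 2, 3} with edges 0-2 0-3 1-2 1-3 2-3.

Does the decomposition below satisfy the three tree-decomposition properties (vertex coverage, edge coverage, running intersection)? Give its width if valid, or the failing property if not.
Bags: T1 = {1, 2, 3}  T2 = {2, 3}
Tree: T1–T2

A tree decomposition must satisfy three properties: every vertex lies in some bag; for every edge, both endpoints lie together in some bag; and for every vertex, the bags containing it form a connected subtree. Here vertex 0 appears in no bag, so the decomposition is invalid.

No — vertex 0 appears in no bag.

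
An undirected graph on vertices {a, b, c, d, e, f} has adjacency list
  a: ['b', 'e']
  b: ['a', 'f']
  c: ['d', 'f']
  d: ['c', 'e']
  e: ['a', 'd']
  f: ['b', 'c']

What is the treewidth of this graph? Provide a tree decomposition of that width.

Treewidth 2.
Bags: B1 = {a, d, e}  B2 = {a, c, d}  B3 = {a, c, f}  B4 = {a, b, f}
Tree: B1–B2, B2–B3, B3–B4

Each bag holds 3 vertices, so the decomposition has width 2, which upper-bounds the treewidth. For the lower bound, G contains the cycle a–e–d–c–f–b–a, so G is not a forest; only forests have treewidth ≤ 1, hence tw(G) ≥ 2. Hence tw(G) = 2 exactly.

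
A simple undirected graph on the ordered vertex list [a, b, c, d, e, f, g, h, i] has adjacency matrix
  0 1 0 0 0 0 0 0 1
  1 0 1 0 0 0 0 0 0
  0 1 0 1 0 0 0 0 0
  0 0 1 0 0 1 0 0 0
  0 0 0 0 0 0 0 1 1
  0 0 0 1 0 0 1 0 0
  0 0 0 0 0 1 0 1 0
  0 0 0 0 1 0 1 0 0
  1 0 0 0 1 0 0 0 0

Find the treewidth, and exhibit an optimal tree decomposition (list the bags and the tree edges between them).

Each bag holds 3 vertices, so the decomposition has width 2, which upper-bounds the treewidth. Since g–f–d–c–b–a–i–e–h–g is a cycle in G, G is not acyclic. Forests are exactly the graphs of treewidth ≤ 1, so tw(G) ≥ 2. Hence tw(G) = 2 exactly.

Treewidth 2.
One such decomposition:
Bags: B1 = {d, f, g}  B2 = {c, d, g}  B3 = {b, c, g}  B4 = {a, b, g}  B5 = {a, g, i}  B6 = {e, g, i}  B7 = {e, g, h}
Tree: B1–B2, B2–B3, B3–B4, B4–B5, B5–B6, B6–B7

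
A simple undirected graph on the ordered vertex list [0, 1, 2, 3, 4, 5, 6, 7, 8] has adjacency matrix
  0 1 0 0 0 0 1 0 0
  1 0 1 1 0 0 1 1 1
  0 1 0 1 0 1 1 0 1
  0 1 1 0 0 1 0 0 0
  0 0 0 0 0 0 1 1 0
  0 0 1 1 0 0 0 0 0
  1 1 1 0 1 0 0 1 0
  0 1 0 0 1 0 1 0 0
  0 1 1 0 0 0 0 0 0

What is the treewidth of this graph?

2

A width-2 tree decomposition is:
Bags: B1 = {1, 2, 8}  B2 = {1, 2, 6}  B3 = {1, 6, 7}  B4 = {0, 1, 6}  B5 = {1, 2, 3}  B6 = {2, 3, 5}  B7 = {4, 6, 7}
Tree: B1–B2, B2–B3, B2–B4, B2–B5, B5–B6, B3–B7
The largest bag has 3 vertices, giving width 2; this decomposition certifies tw(G) ≤ 2. For the lower bound, the 3 vertices {0, 1, 6} are pairwise adjacent, and any tree decomposition puts a clique entirely inside one bag — forcing width ≥ 2. Combining the bounds, tw(G) = 2.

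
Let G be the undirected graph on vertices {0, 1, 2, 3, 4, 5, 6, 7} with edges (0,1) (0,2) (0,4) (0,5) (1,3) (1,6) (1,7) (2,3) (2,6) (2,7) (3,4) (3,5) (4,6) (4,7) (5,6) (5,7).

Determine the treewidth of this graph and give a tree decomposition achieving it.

Treewidth 4.
One optimal decomposition is:
Bags: B1 = {1, 2, 3, 4, 5}  B2 = {1, 2, 4, 5, 7}  B3 = {1, 2, 4, 5, 6}  B4 = {0, 1, 2, 4, 5}
Tree: B1–B2, B2–B3, B3–B4

The largest bag has 5 vertices, giving width 4; this decomposition certifies tw(G) ≤ 4. For the lower bound: the 5 vertex sets {3,4}, {2,7}, {5,6}, {1}, {0} are disjoint, each induces a connected subgraph, and every pair is joined by at least one edge of G. Contracting each set to a single vertex therefore yields K_{5} as a minor, and since treewidth is minor-monotone, tw(G) ≥ tw(K_{5}) = 4. Combining the bounds, tw(G) = 4.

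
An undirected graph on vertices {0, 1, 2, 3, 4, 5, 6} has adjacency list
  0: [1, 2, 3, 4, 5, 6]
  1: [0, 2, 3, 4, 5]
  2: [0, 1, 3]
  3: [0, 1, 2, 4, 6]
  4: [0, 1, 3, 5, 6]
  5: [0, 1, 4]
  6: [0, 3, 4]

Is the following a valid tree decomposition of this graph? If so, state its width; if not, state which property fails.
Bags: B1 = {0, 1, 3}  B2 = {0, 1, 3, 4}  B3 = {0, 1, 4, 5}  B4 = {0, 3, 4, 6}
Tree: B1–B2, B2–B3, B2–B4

No — vertex 2 appears in no bag.

A tree decomposition must satisfy three properties: every vertex lies in some bag; for every edge, both endpoints lie together in some bag; and for every vertex, the bags containing it form a connected subtree. Here vertex 2 appears in no bag, so the decomposition is invalid.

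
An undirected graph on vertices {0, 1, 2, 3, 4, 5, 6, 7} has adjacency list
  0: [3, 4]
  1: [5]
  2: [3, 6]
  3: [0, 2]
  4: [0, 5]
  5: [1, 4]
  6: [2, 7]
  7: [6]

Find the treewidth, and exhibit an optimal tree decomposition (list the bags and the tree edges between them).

Every bag has size at most 2, so the width is 2 − 1 = 1 and tw(G) ≤ 1. Since G has at least one edge (e.g. 7–6), it is not an edgeless graph, so tw(G) ≥ 1. Hence tw(G) = 1 exactly.

Treewidth 1.
One optimal decomposition is:
Bags: B1 = {6, 7}  B2 = {2, 6}  B3 = {2, 3}  B4 = {0, 3}  B5 = {0, 4}  B6 = {4, 5}  B7 = {1, 5}
Tree: B1–B2, B2–B3, B3–B4, B4–B5, B5–B6, B6–B7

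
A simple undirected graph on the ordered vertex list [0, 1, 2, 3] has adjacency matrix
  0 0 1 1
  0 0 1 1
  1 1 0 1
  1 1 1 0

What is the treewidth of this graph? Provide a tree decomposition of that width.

Treewidth 2.
One such decomposition:
Bags: B1 = {0, 2, 3}  B2 = {1, 2, 3}
Tree: B1–B2

Every bag has size at most 3, so the width is 3 − 1 = 2 and tw(G) ≤ 2. For the lower bound, the 3 vertices {0, 2, 3} are pairwise adjacent, and any tree decomposition puts a clique entirely inside one bag — forcing width ≥ 2. Combining the bounds, tw(G) = 2.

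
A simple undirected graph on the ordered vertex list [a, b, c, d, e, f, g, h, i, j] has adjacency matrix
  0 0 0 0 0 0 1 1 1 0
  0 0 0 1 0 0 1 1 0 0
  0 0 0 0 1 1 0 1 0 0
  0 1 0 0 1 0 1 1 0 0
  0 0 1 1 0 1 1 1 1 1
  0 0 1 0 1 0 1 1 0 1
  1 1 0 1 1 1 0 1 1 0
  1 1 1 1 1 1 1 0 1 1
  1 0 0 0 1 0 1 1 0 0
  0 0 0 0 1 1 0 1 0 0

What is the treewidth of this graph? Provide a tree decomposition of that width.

Treewidth 3.
One optimal decomposition is:
Bags: B1 = {d, e, g, h}  B2 = {e, g, h, i}  B3 = {b, d, g, h}  B4 = {a, g, h, i}  B5 = {e, f, g, h}  B6 = {e, f, h, j}  B7 = {c, e, f, h}
Tree: B1–B2, B1–B3, B2–B4, B1–B5, B5–B6, B6–B7

Every bag has size at most 4, so the width is 4 − 1 = 3 and tw(G) ≤ 3. Conversely, {d, e, g, h} is a clique of size 4, and the vertices of any clique must share a bag in every tree decomposition; so some bag has ≥ 4 vertices and tw(G) ≥ 3. Therefore the treewidth is 3.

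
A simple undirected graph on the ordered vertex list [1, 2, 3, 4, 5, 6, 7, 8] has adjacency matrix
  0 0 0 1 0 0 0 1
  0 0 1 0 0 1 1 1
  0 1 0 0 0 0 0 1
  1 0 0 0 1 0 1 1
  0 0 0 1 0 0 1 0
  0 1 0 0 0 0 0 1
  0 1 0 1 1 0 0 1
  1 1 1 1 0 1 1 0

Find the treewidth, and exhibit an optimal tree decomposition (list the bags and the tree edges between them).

Treewidth 2.
Bags: B1 = {4, 7, 8}  B2 = {4, 5, 7}  B3 = {2, 7, 8}  B4 = {2, 6, 8}  B5 = {1, 4, 8}  B6 = {2, 3, 8}
Tree: B1–B2, B1–B3, B3–B4, B1–B5, B3–B6

Each bag holds 3 vertices, so the decomposition has width 2, which upper-bounds the treewidth. Conversely, {1, 4, 8} is a clique of size 3, and the vertices of any clique must share a bag in every tree decomposition; so some bag has ≥ 3 vertices and tw(G) ≥ 2. The upper and lower bounds meet at 2, so that is the treewidth.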